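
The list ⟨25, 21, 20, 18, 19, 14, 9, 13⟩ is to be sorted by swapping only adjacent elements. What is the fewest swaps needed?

26

Minimum adjacent swaps = number of inversions (each swap of adjacent out-of-order elements removes one inversion and no swap can remove more).
Count inversions — for each element, later elements that are smaller:
25: 21, 20, 18, 19, 14, 9, 13 → 7
21: 20, 18, 19, 14, 9, 13 → 6
20: 18, 19, 14, 9, 13 → 5
18: 14, 9, 13 → 3
19: 14, 9, 13 → 3
14: 9, 13 → 2
9: none → 0
13: none → 0
Total inversions: 7 + 6 + 5 + 3 + 3 + 2 + 0 + 0 = 26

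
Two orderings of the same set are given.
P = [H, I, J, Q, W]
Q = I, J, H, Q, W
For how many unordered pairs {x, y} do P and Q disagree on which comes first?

Assign each item its position (1..5) in the first ordering, then rewrite the second ordering as that position sequence:
positions: H→1, I→2, J→3, Q→4, W→5
second ordering as positions: [2, 3, 1, 4, 5]
Discordant pairs = inversions in this position sequence.
2: 1 → 1
3: 1 → 1
1: 0
4: 0
5: 0
Total: 1 + 1 + 0 + 0 + 0 = 2

Disagreeing pairs: 2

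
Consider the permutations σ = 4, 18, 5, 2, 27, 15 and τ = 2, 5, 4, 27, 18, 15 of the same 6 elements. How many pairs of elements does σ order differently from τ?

Assign each item its position (1..6) in the first ordering, then rewrite the second ordering as that position sequence:
positions: 4→1, 18→2, 5→3, 2→4, 27→5, 15→6
second ordering as positions: [4, 3, 1, 5, 2, 6]
Discordant pairs = inversions in this position sequence.
4: 3, 1, 2 → 3
3: 1, 2 → 2
1: 0
5: 2 → 1
2: 0
6: 0
Total: 3 + 2 + 0 + 1 + 0 + 0 = 6

6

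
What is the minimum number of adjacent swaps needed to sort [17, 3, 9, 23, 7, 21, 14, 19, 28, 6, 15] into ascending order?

The minimum number of adjacent swaps to sort an array equals its inversion count, since every such swap removes exactly one inversion.
Count inversions — for each element, later elements that are smaller:
17: 3, 9, 7, 14, 6, 15 → 6
3: none → 0
9: 7, 6 → 2
23: 7, 21, 14, 19, 6, 15 → 6
7: 6 → 1
21: 14, 19, 6, 15 → 4
14: 6 → 1
19: 6, 15 → 2
28: 6, 15 → 2
6: none → 0
15: none → 0
Total inversions: 6 + 0 + 2 + 6 + 1 + 4 + 1 + 2 + 2 + 0 + 0 = 24

24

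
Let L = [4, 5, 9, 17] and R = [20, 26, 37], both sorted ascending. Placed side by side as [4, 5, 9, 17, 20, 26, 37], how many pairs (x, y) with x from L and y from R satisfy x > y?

Take each right-half value and tally the left-half values above it:
r = 20: none → 0
r = 26: none → 0
r = 37: none → 0
Cross-inversions: 0 + 0 + 0 = 0

0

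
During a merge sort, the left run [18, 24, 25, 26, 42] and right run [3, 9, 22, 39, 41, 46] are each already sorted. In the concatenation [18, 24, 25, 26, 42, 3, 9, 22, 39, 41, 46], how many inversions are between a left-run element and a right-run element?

Count, for every r in R, how many entries of L exceed r:
r = 3: 18, 24, 25, 26, 42 → 5
r = 9: 18, 24, 25, 26, 42 → 5
r = 22: 24, 25, 26, 42 → 4
r = 39: 42 → 1
r = 41: 42 → 1
r = 46: none → 0
Cross-inversions: 5 + 5 + 4 + 1 + 1 + 0 = 16

There are 16 cross-inversions.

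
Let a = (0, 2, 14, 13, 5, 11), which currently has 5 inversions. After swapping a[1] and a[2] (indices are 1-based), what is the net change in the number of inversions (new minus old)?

+1

Positions 1 and 2 hold 0 and 2; after swapping, the array is [2, 0, 14, 13, 5, 11].
Sweep left to right; for each value list the smaller values that follow it:
2 → 0 → 1
0 → none → 0
14 → 13, 5, 11 → 3
13 → 5, 11 → 2
5 → none → 0
11 → none → 0
Sum: 1 + 0 + 3 + 2 + 0 + 0 = 6
Change: 6 − 5 = +1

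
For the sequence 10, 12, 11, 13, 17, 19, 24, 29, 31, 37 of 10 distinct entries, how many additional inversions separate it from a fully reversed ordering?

Maximum inversions for 10 distinct elements is C(10, 2) = 10·9/2 = 45.
Current inversions — for each element, count later smaller elements:
10: 0
12: 1
11: 0
13: 0
17: 0
19: 0
24: 0
29: 0
31: 0
37: 0
Current total: 0 + 1 + 0 + 0 + 0 + 0 + 0 + 0 + 0 + 0 = 1
Shortfall: 45 − 1 = 44

44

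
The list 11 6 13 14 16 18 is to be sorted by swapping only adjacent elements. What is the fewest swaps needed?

1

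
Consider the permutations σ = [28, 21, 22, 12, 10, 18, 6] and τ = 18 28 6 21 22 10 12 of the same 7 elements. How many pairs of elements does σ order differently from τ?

10 discordant pairs

Assign each item its position (1..7) in the first ordering, then rewrite the second ordering as that position sequence:
positions: 28→1, 21→2, 22→3, 12→4, 10→5, 18→6, 6→7
second ordering as positions: [6, 1, 7, 2, 3, 5, 4]
Discordant pairs = inversions in this position sequence.
6: 1, 2, 3, 5, 4 → 5
1: 0
7: 2, 3, 5, 4 → 4
2: 0
3: 0
5: 4 → 1
4: 0
Total: 5 + 0 + 4 + 0 + 0 + 1 + 0 = 10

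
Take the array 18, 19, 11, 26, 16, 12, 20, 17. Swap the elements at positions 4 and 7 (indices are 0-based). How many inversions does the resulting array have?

Positions 4 and 7 hold 16 and 17; after swapping, the array is [18, 19, 11, 26, 17, 12, 20, 16].
Sweep left to right; for each value list the smaller values that follow it:
18: 4
19: 4
11: 0
26: 4
17: 2
12: 0
20: 1
16: 0
Sum: 4 + 4 + 0 + 4 + 2 + 0 + 1 + 0 = 15

Inversions: 15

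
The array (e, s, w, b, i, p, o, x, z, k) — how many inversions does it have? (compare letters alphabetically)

Inversions: 16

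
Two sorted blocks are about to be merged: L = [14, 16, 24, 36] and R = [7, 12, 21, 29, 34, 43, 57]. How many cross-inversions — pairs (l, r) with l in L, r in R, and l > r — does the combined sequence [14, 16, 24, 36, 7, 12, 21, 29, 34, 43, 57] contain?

Count, for every r in R, how many entries of L exceed r:
r = 7: 14, 16, 24, 36 → 4
r = 12: 14, 16, 24, 36 → 4
r = 21: 24, 36 → 2
r = 29: 36 → 1
r = 34: 36 → 1
r = 43: none → 0
r = 57: none → 0
Cross-inversions: 4 + 4 + 2 + 1 + 1 + 0 + 0 = 12

Split inversions: 12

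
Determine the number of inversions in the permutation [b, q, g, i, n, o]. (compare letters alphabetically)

4

For each element, count later entries that are smaller:
b → none → 0
q → g, i, n, o → 4
g → none → 0
i → none → 0
n → none → 0
o → none → 0
Sum: 0 + 4 + 0 + 0 + 0 + 0 = 4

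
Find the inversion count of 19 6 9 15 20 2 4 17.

15 inversions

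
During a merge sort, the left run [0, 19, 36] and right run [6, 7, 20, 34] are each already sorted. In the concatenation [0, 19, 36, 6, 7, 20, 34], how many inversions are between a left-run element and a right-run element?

6

Take each right-half value and tally the left-half values above it:
r = 6: 19, 36 → 2
r = 7: 19, 36 → 2
r = 20: 36 → 1
r = 34: 36 → 1
Cross-inversions: 2 + 2 + 1 + 1 = 6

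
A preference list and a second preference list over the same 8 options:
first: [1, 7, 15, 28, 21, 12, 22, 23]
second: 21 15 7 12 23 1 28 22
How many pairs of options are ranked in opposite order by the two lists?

12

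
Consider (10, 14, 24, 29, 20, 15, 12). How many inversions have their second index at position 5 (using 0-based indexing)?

The element at index 5 is 15.
Elements before it: 10, 14, 24, 29, 20
Those larger than 15: 24, 29, 20

3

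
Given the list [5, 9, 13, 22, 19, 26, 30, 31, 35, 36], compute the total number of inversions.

1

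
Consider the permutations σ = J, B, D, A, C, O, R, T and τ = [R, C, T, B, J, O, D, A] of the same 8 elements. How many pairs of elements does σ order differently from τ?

Assign each item its position (1..8) in the first ordering, then rewrite the second ordering as that position sequence:
positions: J→1, B→2, D→3, A→4, C→5, O→6, R→7, T→8
second ordering as positions: [7, 5, 8, 2, 1, 6, 3, 4]
Discordant pairs = inversions in this position sequence.
7: 5, 2, 1, 6, 3, 4 → 6
5: 2, 1, 3, 4 → 4
8: 2, 1, 6, 3, 4 → 5
2: 1 → 1
1: 0
6: 3, 4 → 2
3: 0
4: 0
Total: 6 + 4 + 5 + 1 + 0 + 2 + 0 + 0 = 18

18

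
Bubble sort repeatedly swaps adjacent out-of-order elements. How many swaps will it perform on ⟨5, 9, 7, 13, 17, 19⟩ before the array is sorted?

1 adjacent swap

Minimum adjacent swaps = number of inversions (each swap of adjacent out-of-order elements removes one inversion and no swap can remove more).
Count inversions — for each element, later elements that are smaller:
5: none → 0
9: 7 → 1
7: none → 0
13: none → 0
17: none → 0
19: none → 0
Total inversions: 0 + 1 + 0 + 0 + 0 + 0 = 1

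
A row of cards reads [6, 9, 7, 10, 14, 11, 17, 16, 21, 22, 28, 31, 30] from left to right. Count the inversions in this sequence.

4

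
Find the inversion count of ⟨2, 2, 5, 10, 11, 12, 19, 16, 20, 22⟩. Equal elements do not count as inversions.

There is 1 out-of-order pair.

For each element, count later entries that are smaller:
2: 0
2: 0
5: 0
10: 0
11: 0
12: 0
19: 1
16: 0
20: 0
22: 0
Sum: 0 + 0 + 0 + 0 + 0 + 0 + 1 + 0 + 0 + 0 = 1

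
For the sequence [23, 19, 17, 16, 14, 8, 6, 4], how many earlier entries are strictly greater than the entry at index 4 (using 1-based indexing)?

3

The element at index 4 is 16.
Elements before it: 23, 19, 17
Those larger than 16: 23, 19, 17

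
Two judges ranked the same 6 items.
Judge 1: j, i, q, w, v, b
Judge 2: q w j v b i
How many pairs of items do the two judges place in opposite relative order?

6 discordant pairs

Assign each item its position (1..6) in the first ordering, then rewrite the second ordering as that position sequence:
positions: j→1, i→2, q→3, w→4, v→5, b→6
second ordering as positions: [3, 4, 1, 5, 6, 2]
Discordant pairs = inversions in this position sequence.
3: 1, 2 → 2
4: 1, 2 → 2
1: 0
5: 2 → 1
6: 2 → 1
2: 0
Total: 2 + 2 + 0 + 1 + 1 + 0 = 6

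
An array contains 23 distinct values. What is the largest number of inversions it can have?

There are 253 inversions.

A reversed (strictly descending) arrangement makes every pair an inversion, giving C(23, 2) inversions.
C(23, 2) = 23·22/2 = 253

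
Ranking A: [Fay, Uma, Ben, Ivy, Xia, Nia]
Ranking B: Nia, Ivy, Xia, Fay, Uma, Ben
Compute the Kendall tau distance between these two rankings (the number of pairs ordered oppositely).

Assign each item its position (1..6) in the first ordering, then rewrite the second ordering as that position sequence:
positions: Fay→1, Uma→2, Ben→3, Ivy→4, Xia→5, Nia→6
second ordering as positions: [6, 4, 5, 1, 2, 3]
Discordant pairs = inversions in this position sequence.
6: 4, 5, 1, 2, 3 → 5
4: 1, 2, 3 → 3
5: 1, 2, 3 → 3
1: 0
2: 0
3: 0
Total: 5 + 3 + 3 + 0 + 0 + 0 = 11

11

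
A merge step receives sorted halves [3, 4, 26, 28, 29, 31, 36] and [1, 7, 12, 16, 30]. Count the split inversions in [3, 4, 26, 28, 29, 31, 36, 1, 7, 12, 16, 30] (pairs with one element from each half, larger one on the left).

24 cross-inversions

For each element r of the right run, count left-run elements greater than r:
r = 1: 3, 4, 26, 28, 29, 31, 36 → 7
r = 7: 26, 28, 29, 31, 36 → 5
r = 12: 26, 28, 29, 31, 36 → 5
r = 16: 26, 28, 29, 31, 36 → 5
r = 30: 31, 36 → 2
Cross-inversions: 7 + 5 + 5 + 5 + 2 = 24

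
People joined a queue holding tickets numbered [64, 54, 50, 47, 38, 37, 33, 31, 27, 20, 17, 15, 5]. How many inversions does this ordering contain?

78

Sweep left to right; for each value list the smaller values that follow it:
64 → 54, 50, 47, 38, 37, 33, 31, 27, 20, 17, 15, 5 → 12
54 → 50, 47, 38, 37, 33, 31, 27, 20, 17, 15, 5 → 11
50 → 47, 38, 37, 33, 31, 27, 20, 17, 15, 5 → 10
47 → 38, 37, 33, 31, 27, 20, 17, 15, 5 → 9
38 → 37, 33, 31, 27, 20, 17, 15, 5 → 8
37 → 33, 31, 27, 20, 17, 15, 5 → 7
33 → 31, 27, 20, 17, 15, 5 → 6
31 → 27, 20, 17, 15, 5 → 5
27 → 20, 17, 15, 5 → 4
20 → 17, 15, 5 → 3
17 → 15, 5 → 2
15 → 5 → 1
5 → none → 0
Sum: 12 + 11 + 10 + 9 + 8 + 7 + 6 + 5 + 4 + 3 + 2 + 1 + 0 = 78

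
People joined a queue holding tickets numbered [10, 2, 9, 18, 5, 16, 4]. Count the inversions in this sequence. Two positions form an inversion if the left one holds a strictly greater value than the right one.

11

Listing every pair i<j with a[i]>a[j] (using 1-based positions):
(1,2): 10 > 2
(1,3): 10 > 9
(1,5): 10 > 5
(1,7): 10 > 4
(3,5): 9 > 5
(3,7): 9 > 4
(4,5): 18 > 5
(4,6): 18 > 16
(4,7): 18 > 4
(5,7): 5 > 4
(6,7): 16 > 4
That's 11 pairs.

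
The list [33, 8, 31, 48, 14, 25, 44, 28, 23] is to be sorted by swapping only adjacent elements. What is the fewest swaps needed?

19

Minimum adjacent swaps = number of inversions (each swap of adjacent out-of-order elements removes one inversion and no swap can remove more).
Count inversions — for each element, later elements that are smaller:
33: 8, 31, 14, 25, 28, 23 → 6
8: none → 0
31: 14, 25, 28, 23 → 4
48: 14, 25, 44, 28, 23 → 5
14: none → 0
25: 23 → 1
44: 28, 23 → 2
28: 23 → 1
23: none → 0
Total inversions: 6 + 0 + 4 + 5 + 0 + 1 + 2 + 1 + 0 = 19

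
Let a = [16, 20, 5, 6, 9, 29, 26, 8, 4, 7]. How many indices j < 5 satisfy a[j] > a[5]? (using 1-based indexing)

The element at index 5 is 9.
Elements before it: 16, 20, 5, 6
Those larger than 9: 16, 20

2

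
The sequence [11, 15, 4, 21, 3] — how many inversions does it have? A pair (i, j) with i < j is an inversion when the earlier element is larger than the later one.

There are 6 out-of-order pairs.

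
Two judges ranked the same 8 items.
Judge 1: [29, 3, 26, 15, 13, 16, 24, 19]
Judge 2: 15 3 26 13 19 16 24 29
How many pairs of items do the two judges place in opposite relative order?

11 discordant pairs

Assign each item its position (1..8) in the first ordering, then rewrite the second ordering as that position sequence:
positions: 29→1, 3→2, 26→3, 15→4, 13→5, 16→6, 24→7, 19→8
second ordering as positions: [4, 2, 3, 5, 8, 6, 7, 1]
Discordant pairs = inversions in this position sequence.
4: 2, 3, 1 → 3
2: 1 → 1
3: 1 → 1
5: 1 → 1
8: 6, 7, 1 → 3
6: 1 → 1
7: 1 → 1
1: 0
Total: 3 + 1 + 1 + 1 + 3 + 1 + 1 + 0 = 11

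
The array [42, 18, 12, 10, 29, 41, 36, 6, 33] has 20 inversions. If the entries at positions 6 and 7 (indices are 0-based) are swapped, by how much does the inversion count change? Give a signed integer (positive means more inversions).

Positions 6 and 7 hold 36 and 6; after swapping, the array is [42, 18, 12, 10, 29, 41, 6, 36, 33].
For each element, count later entries that are smaller:
42: 8
18: 3
12: 2
10: 1
29: 1
41: 3
6: 0
36: 1
33: 0
Sum: 8 + 3 + 2 + 1 + 1 + 3 + 0 + 1 + 0 = 19
Change: 19 − 20 = -1

-1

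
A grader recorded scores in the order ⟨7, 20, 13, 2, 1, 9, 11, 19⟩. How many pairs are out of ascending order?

Sweep left to right; for each value list the smaller values that follow it:
7: 2
20: 6
13: 4
2: 1
1: 0
9: 0
11: 0
19: 0
Sum: 2 + 6 + 4 + 1 + 0 + 0 + 0 + 0 = 13

13 inversions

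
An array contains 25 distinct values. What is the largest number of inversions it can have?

300 inversions

The maximum occurs when the array is in strictly decreasing order: every one of the C(25, 2) pairs is inverted.
C(25, 2) = 25·24/2 = 300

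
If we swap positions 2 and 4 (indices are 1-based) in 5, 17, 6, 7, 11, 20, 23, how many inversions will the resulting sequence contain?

2 inversions

Positions 2 and 4 hold 17 and 7; after swapping, the array is [5, 7, 6, 17, 11, 20, 23].
Element-by-element contributions:
5 → none → 0
7 → 6 → 1
6 → none → 0
17 → 11 → 1
11 → none → 0
20 → none → 0
23 → none → 0
Sum: 0 + 1 + 0 + 1 + 0 + 0 + 0 = 2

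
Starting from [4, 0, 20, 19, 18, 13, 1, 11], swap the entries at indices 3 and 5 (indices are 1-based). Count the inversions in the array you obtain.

Positions 3 and 5 hold 20 and 18; after swapping, the array is [4, 0, 18, 19, 20, 13, 1, 11].
Count, for each position, how many later elements it exceeds:
4: 2
0: 0
18: 3
19: 3
20: 3
13: 2
1: 0
11: 0
Sum: 2 + 0 + 3 + 3 + 3 + 2 + 0 + 0 = 13

Inversions: 13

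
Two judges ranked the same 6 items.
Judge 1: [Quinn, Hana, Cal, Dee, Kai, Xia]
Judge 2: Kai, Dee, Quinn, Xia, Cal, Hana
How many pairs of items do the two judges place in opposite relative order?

Assign each item its position (1..6) in the first ordering, then rewrite the second ordering as that position sequence:
positions: Quinn→1, Hana→2, Cal→3, Dee→4, Kai→5, Xia→6
second ordering as positions: [5, 4, 1, 6, 3, 2]
Discordant pairs = inversions in this position sequence.
5: 4, 1, 3, 2 → 4
4: 1, 3, 2 → 3
1: 0
6: 3, 2 → 2
3: 2 → 1
2: 0
Total: 4 + 3 + 0 + 2 + 1 + 0 = 10

Discordant pairs: 10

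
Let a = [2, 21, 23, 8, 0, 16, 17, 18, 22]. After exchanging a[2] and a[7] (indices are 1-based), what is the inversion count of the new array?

Inversions: 12

Positions 2 and 7 hold 21 and 17; after swapping, the array is [2, 17, 23, 8, 0, 16, 21, 18, 22].
Sweep left to right; for each value list the smaller values that follow it:
2: 1
17: 3
23: 6
8: 1
0: 0
16: 0
21: 1
18: 0
22: 0
Sum: 1 + 3 + 6 + 1 + 0 + 0 + 1 + 0 + 0 = 12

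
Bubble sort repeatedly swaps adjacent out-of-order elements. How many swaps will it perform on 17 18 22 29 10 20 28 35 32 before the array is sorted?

Minimum adjacent swaps = number of inversions (each swap of adjacent out-of-order elements removes one inversion and no swap can remove more).
Count inversions — for each element, later elements that are smaller:
17: 10 → 1
18: 10 → 1
22: 10, 20 → 2
29: 10, 20, 28 → 3
10: none → 0
20: none → 0
28: none → 0
35: 32 → 1
32: none → 0
Total inversions: 1 + 1 + 2 + 3 + 0 + 0 + 0 + 1 + 0 = 8

8 swaps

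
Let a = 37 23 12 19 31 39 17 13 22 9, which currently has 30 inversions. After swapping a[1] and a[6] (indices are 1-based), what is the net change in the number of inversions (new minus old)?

Positions 1 and 6 hold 37 and 39; after swapping, the array is [39, 23, 12, 19, 31, 37, 17, 13, 22, 9].
Sweep left to right; for each value list the smaller values that follow it:
39: 9
23: 6
12: 1
19: 3
31: 4
37: 4
17: 2
13: 1
22: 1
9: 0
Sum: 9 + 6 + 1 + 3 + 4 + 4 + 2 + 1 + 1 + 0 = 31
Change: 31 − 30 = +1

+1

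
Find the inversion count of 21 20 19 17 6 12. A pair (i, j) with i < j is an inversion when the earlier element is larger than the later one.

14

Sweep left to right; for each value list the smaller values that follow it:
21 → 20, 19, 17, 6, 12 → 5
20 → 19, 17, 6, 12 → 4
19 → 17, 6, 12 → 3
17 → 6, 12 → 2
6 → none → 0
12 → none → 0
Sum: 5 + 4 + 3 + 2 + 0 + 0 = 14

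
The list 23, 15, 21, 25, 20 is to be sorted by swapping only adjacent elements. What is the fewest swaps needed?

Minimum adjacent swaps = number of inversions (each swap of adjacent out-of-order elements removes one inversion and no swap can remove more).
Count inversions — for each element, later elements that are smaller:
23: 15, 21, 20 → 3
15: none → 0
21: 20 → 1
25: 20 → 1
20: none → 0
Total inversions: 3 + 0 + 1 + 1 + 0 = 5

5 swaps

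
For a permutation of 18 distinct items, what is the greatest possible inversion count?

A reversed (strictly descending) arrangement makes every pair an inversion, giving C(18, 2) inversions.
C(18, 2) = 18·17/2 = 153

153 inversions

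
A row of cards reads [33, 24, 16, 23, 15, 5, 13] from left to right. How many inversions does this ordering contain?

Count, for each position, how many later elements it exceeds:
33: 6
24: 5
16: 3
23: 3
15: 2
5: 0
13: 0
Sum: 6 + 5 + 3 + 3 + 2 + 0 + 0 = 19

19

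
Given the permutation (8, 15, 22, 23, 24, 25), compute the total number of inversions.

0

Count, for each position, how many later elements it exceeds:
8: 0
15: 0
22: 0
23: 0
24: 0
25: 0
Sum: 0 + 0 + 0 + 0 + 0 + 0 = 0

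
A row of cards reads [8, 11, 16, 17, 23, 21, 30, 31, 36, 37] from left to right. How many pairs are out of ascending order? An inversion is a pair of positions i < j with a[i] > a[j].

Element-by-element contributions:
8: 0
11: 0
16: 0
17: 0
23: 1
21: 0
30: 0
31: 0
36: 0
37: 0
Sum: 0 + 0 + 0 + 0 + 1 + 0 + 0 + 0 + 0 + 0 = 1

1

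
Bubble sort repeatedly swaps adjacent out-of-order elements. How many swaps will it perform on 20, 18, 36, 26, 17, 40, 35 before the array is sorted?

8

Minimum adjacent swaps = number of inversions (each swap of adjacent out-of-order elements removes one inversion and no swap can remove more).
Count inversions — for each element, later elements that are smaller:
20: 18, 17 → 2
18: 17 → 1
36: 26, 17, 35 → 3
26: 17 → 1
17: none → 0
40: 35 → 1
35: none → 0
Total inversions: 2 + 1 + 3 + 1 + 0 + 1 + 0 = 8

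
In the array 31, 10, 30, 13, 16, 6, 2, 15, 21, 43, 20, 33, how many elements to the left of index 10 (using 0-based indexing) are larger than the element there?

The element at index 10 is 20.
Elements before it: 31, 10, 30, 13, 16, 6, 2, 15, 21, 43
Those larger than 20: 31, 30, 21, 43

4 such elements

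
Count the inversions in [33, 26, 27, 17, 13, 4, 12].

Inversions: 19

Sweep left to right; for each value list the smaller values that follow it:
33 → 26, 27, 17, 13, 4, 12 → 6
26 → 17, 13, 4, 12 → 4
27 → 17, 13, 4, 12 → 4
17 → 13, 4, 12 → 3
13 → 4, 12 → 2
4 → none → 0
12 → none → 0
Sum: 6 + 4 + 4 + 3 + 2 + 0 + 0 = 19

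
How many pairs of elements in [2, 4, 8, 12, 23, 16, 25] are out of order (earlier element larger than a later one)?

1

Out-of-order index pairs (0-indexed):
(4,5): 23 > 16
That's 1 pair.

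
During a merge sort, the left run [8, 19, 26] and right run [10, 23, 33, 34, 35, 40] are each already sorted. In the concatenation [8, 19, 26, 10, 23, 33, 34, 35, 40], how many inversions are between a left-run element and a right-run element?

3 split inversions

Take each right-half value and tally the left-half values above it:
r = 10: 19, 26 → 2
r = 23: 26 → 1
r = 33: none → 0
r = 34: none → 0
r = 35: none → 0
r = 40: none → 0
Cross-inversions: 2 + 1 + 0 + 0 + 0 + 0 = 3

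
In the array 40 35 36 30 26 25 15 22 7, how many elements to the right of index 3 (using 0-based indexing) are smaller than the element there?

5

The element at index 3 is 30.
Elements after it: 26, 25, 15, 22, 7
Those smaller than 30: 26, 25, 15, 22, 7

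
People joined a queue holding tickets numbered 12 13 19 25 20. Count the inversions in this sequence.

Out-of-order pairs: 1

Inversion pairs (indices are 0-based):
(3,4): 25 > 20
That's 1 pair.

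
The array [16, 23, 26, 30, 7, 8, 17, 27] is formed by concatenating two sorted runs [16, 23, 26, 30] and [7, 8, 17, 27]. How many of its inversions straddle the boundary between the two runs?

12 split inversions

Take each right-half value and tally the left-half values above it:
r = 7: 16, 23, 26, 30 → 4
r = 8: 16, 23, 26, 30 → 4
r = 17: 23, 26, 30 → 3
r = 27: 30 → 1
Cross-inversions: 4 + 4 + 3 + 1 = 12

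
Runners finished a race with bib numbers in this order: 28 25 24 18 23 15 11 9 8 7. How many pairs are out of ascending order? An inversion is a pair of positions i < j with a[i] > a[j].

Element-by-element contributions:
28 → 25, 24, 18, 23, 15, 11, 9, 8, 7 → 9
25 → 24, 18, 23, 15, 11, 9, 8, 7 → 8
24 → 18, 23, 15, 11, 9, 8, 7 → 7
18 → 15, 11, 9, 8, 7 → 5
23 → 15, 11, 9, 8, 7 → 5
15 → 11, 9, 8, 7 → 4
11 → 9, 8, 7 → 3
9 → 8, 7 → 2
8 → 7 → 1
7 → none → 0
Sum: 9 + 8 + 7 + 5 + 5 + 4 + 3 + 2 + 1 + 0 = 44

44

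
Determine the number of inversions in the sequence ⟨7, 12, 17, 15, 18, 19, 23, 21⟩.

Count, for each position, how many later elements it exceeds:
7: 0
12: 0
17: 1
15: 0
18: 0
19: 0
23: 1
21: 0
Sum: 0 + 0 + 1 + 0 + 0 + 0 + 1 + 0 = 2

Inversions: 2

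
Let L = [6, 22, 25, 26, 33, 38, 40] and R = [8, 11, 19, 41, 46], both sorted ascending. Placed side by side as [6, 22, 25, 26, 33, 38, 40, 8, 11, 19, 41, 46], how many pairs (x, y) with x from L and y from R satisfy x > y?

18 split inversions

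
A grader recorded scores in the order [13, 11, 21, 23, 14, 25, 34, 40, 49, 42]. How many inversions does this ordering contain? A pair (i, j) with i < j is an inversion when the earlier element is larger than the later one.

4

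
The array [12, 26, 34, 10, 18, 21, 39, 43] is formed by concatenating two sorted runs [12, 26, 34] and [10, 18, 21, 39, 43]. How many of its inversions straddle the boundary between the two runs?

For each element r of the right run, count left-run elements greater than r:
r = 10: 12, 26, 34 → 3
r = 18: 26, 34 → 2
r = 21: 26, 34 → 2
r = 39: none → 0
r = 43: none → 0
Cross-inversions: 3 + 2 + 2 + 0 + 0 = 7

7 cross-inversions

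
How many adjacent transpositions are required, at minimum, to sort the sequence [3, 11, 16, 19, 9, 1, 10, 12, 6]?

The minimum number of adjacent swaps to sort an array equals its inversion count, since every such swap removes exactly one inversion.
Count inversions — for each element, later elements that are smaller:
3: 1 → 1
11: 9, 1, 10, 6 → 4
16: 9, 1, 10, 12, 6 → 5
19: 9, 1, 10, 12, 6 → 5
9: 1, 6 → 2
1: none → 0
10: 6 → 1
12: 6 → 1
6: none → 0
Total inversions: 1 + 4 + 5 + 5 + 2 + 0 + 1 + 1 + 0 = 19

There are 19 adjacent swaps.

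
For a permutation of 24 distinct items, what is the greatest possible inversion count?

276

The maximum occurs when the array is in strictly decreasing order: every one of the C(24, 2) pairs is inverted.
C(24, 2) = 24·23/2 = 276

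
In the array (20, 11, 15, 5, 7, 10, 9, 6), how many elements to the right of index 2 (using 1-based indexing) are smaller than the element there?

5

The element at index 2 is 11.
Elements after it: 15, 5, 7, 10, 9, 6
Those smaller than 11: 5, 7, 10, 9, 6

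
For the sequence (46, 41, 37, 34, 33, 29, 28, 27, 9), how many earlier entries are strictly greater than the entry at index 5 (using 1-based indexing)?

The element at index 5 is 33.
Elements before it: 46, 41, 37, 34
Those larger than 33: 46, 41, 37, 34

4 such elements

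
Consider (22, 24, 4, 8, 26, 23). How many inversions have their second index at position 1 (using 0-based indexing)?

The element at index 1 is 24.
Elements before it: 22
None of them are larger than 24.

0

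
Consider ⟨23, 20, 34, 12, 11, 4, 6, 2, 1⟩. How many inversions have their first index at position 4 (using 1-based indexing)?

The element at index 4 is 12.
Elements after it: 11, 4, 6, 2, 1
Those smaller than 12: 11, 4, 6, 2, 1

5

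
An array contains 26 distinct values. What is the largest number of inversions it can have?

A reversed (strictly descending) arrangement makes every pair an inversion, giving C(26, 2) inversions.
C(26, 2) = 26·25/2 = 325

325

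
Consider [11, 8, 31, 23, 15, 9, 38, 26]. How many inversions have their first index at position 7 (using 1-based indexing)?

1

The element at index 7 is 38.
Elements after it: 26
Those smaller than 38: 26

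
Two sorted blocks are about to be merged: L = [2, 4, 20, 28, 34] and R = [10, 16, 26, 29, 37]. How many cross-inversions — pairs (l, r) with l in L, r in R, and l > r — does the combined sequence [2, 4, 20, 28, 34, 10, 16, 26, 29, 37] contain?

For each element r of the right run, count left-run elements greater than r:
r = 10: 20, 28, 34 → 3
r = 16: 20, 28, 34 → 3
r = 26: 28, 34 → 2
r = 29: 34 → 1
r = 37: none → 0
Cross-inversions: 3 + 3 + 2 + 1 + 0 = 9

9 cross-inversions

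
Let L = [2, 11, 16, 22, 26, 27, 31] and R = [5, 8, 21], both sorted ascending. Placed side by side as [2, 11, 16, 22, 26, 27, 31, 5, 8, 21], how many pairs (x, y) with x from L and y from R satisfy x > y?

16

For each element r of the right run, count left-run elements greater than r:
r = 5: 11, 16, 22, 26, 27, 31 → 6
r = 8: 11, 16, 22, 26, 27, 31 → 6
r = 21: 22, 26, 27, 31 → 4
Cross-inversions: 6 + 6 + 4 = 16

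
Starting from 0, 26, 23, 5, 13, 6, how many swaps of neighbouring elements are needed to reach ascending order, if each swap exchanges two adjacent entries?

The minimum number of adjacent swaps to sort an array equals its inversion count, since every such swap removes exactly one inversion.
Count inversions — for each element, later elements that are smaller:
0: none → 0
26: 23, 5, 13, 6 → 4
23: 5, 13, 6 → 3
5: none → 0
13: 6 → 1
6: none → 0
Total inversions: 0 + 4 + 3 + 0 + 1 + 0 = 8

There are 8 swaps.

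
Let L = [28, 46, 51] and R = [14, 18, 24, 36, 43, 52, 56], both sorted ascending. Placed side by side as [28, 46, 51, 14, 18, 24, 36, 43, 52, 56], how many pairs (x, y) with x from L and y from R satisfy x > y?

13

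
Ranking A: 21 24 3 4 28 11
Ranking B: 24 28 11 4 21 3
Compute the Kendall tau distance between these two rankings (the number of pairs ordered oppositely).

Discordant pairs: 9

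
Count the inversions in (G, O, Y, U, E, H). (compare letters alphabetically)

8

Inversion pairs (indices are 1-based):
(1,5): G > E
(2,5): O > E
(2,6): O > H
(3,4): Y > U
(3,5): Y > E
(3,6): Y > H
(4,5): U > E
(4,6): U > H
That's 8 pairs.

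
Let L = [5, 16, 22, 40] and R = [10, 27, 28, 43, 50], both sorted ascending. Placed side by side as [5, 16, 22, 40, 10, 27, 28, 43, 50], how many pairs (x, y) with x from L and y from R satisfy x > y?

5

Count, for every r in R, how many entries of L exceed r:
r = 10: 16, 22, 40 → 3
r = 27: 40 → 1
r = 28: 40 → 1
r = 43: none → 0
r = 50: none → 0
Cross-inversions: 3 + 1 + 1 + 0 + 0 = 5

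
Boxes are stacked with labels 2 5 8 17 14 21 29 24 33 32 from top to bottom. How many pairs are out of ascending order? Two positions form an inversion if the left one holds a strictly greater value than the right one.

3

Sweep left to right; for each value list the smaller values that follow it:
2: 0
5: 0
8: 0
17: 1
14: 0
21: 0
29: 1
24: 0
33: 1
32: 0
Sum: 0 + 0 + 0 + 1 + 0 + 0 + 1 + 0 + 1 + 0 = 3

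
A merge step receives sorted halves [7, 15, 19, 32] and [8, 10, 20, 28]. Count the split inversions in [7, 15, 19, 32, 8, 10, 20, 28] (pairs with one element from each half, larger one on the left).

There are 8 cross-inversions.

For each element r of the right run, count left-run elements greater than r:
r = 8: 15, 19, 32 → 3
r = 10: 15, 19, 32 → 3
r = 20: 32 → 1
r = 28: 32 → 1
Cross-inversions: 3 + 3 + 1 + 1 = 8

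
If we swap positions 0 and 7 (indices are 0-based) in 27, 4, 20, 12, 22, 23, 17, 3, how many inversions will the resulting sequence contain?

Positions 0 and 7 hold 27 and 3; after swapping, the array is [3, 4, 20, 12, 22, 23, 17, 27].
For each element, count later entries that are smaller:
3: 0
4: 0
20: 2
12: 0
22: 1
23: 1
17: 0
27: 0
Sum: 0 + 0 + 2 + 0 + 1 + 1 + 0 + 0 = 4

4 inversions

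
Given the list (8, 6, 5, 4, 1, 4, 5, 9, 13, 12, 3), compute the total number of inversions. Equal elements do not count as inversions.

25 inversions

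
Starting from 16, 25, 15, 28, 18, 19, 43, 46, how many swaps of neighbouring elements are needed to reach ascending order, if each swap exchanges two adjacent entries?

6 swaps

The minimum number of adjacent swaps to sort an array equals its inversion count, since every such swap removes exactly one inversion.
Count inversions — for each element, later elements that are smaller:
16: 15 → 1
25: 15, 18, 19 → 3
15: none → 0
28: 18, 19 → 2
18: none → 0
19: none → 0
43: none → 0
46: none → 0
Total inversions: 1 + 3 + 0 + 2 + 0 + 0 + 0 + 0 = 6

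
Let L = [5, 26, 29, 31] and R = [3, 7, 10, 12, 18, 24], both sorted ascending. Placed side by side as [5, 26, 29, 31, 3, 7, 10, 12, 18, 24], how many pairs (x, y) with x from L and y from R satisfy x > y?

Count, for every r in R, how many entries of L exceed r:
r = 3: 5, 26, 29, 31 → 4
r = 7: 26, 29, 31 → 3
r = 10: 26, 29, 31 → 3
r = 12: 26, 29, 31 → 3
r = 18: 26, 29, 31 → 3
r = 24: 26, 29, 31 → 3
Cross-inversions: 4 + 3 + 3 + 3 + 3 + 3 = 19

Cross-inversions: 19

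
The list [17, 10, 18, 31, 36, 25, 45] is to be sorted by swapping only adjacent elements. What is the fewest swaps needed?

3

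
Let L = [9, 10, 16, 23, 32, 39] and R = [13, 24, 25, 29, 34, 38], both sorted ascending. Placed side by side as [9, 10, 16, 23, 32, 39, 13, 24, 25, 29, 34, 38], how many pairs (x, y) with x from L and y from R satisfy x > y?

Count, for every r in R, how many entries of L exceed r:
r = 13: 16, 23, 32, 39 → 4
r = 24: 32, 39 → 2
r = 25: 32, 39 → 2
r = 29: 32, 39 → 2
r = 34: 39 → 1
r = 38: 39 → 1
Cross-inversions: 4 + 2 + 2 + 2 + 1 + 1 = 12

12 split inversions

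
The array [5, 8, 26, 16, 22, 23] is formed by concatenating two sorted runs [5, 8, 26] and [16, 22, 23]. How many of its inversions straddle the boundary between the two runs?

Count, for every r in R, how many entries of L exceed r:
r = 16: 26 → 1
r = 22: 26 → 1
r = 23: 26 → 1
Cross-inversions: 1 + 1 + 1 = 3

3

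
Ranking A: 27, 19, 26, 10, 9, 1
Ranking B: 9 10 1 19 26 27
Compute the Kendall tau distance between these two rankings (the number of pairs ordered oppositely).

12

Assign each item its position (1..6) in the first ordering, then rewrite the second ordering as that position sequence:
positions: 27→1, 19→2, 26→3, 10→4, 9→5, 1→6
second ordering as positions: [5, 4, 6, 2, 3, 1]
Discordant pairs = inversions in this position sequence.
5: 4, 2, 3, 1 → 4
4: 2, 3, 1 → 3
6: 2, 3, 1 → 3
2: 1 → 1
3: 1 → 1
1: 0
Total: 4 + 3 + 3 + 1 + 1 + 0 = 12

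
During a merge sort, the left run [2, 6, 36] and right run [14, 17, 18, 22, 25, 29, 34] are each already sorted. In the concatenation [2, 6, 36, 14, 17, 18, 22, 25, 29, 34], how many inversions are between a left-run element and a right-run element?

There are 7 cross-inversions.

Take each right-half value and tally the left-half values above it:
r = 14: 36 → 1
r = 17: 36 → 1
r = 18: 36 → 1
r = 22: 36 → 1
r = 25: 36 → 1
r = 29: 36 → 1
r = 34: 36 → 1
Cross-inversions: 1 + 1 + 1 + 1 + 1 + 1 + 1 = 7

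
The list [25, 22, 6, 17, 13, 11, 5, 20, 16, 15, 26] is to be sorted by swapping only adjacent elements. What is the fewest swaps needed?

Minimum adjacent swaps = number of inversions (each swap of adjacent out-of-order elements removes one inversion and no swap can remove more).
Count inversions — for each element, later elements that are smaller:
25: 22, 6, 17, 13, 11, 5, 20, 16, 15 → 9
22: 6, 17, 13, 11, 5, 20, 16, 15 → 8
6: 5 → 1
17: 13, 11, 5, 16, 15 → 5
13: 11, 5 → 2
11: 5 → 1
5: none → 0
20: 16, 15 → 2
16: 15 → 1
15: none → 0
26: none → 0
Total inversions: 9 + 8 + 1 + 5 + 2 + 1 + 0 + 2 + 1 + 0 + 0 = 29

Swaps: 29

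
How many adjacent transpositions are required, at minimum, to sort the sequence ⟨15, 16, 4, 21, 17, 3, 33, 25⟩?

The minimum number of adjacent swaps to sort an array equals its inversion count, since every such swap removes exactly one inversion.
Count inversions — for each element, later elements that are smaller:
15: 4, 3 → 2
16: 4, 3 → 2
4: 3 → 1
21: 17, 3 → 2
17: 3 → 1
3: none → 0
33: 25 → 1
25: none → 0
Total inversions: 2 + 2 + 1 + 2 + 1 + 0 + 1 + 0 = 9

Swaps: 9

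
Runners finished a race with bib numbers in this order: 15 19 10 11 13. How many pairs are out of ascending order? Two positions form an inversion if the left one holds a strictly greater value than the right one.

6

Inversion pairs (indices are 0-based):
(0,2): 15 > 10
(0,3): 15 > 11
(0,4): 15 > 13
(1,2): 19 > 10
(1,3): 19 > 11
(1,4): 19 > 13
That's 6 pairs.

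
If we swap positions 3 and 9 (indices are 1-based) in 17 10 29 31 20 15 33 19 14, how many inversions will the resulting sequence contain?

Inversions: 11

Positions 3 and 9 hold 29 and 14; after swapping, the array is [17, 10, 14, 31, 20, 15, 33, 19, 29].
Sweep left to right; for each value list the smaller values that follow it:
17 → 10, 14, 15 → 3
10 → none → 0
14 → none → 0
31 → 20, 15, 19, 29 → 4
20 → 15, 19 → 2
15 → none → 0
33 → 19, 29 → 2
19 → none → 0
29 → none → 0
Sum: 3 + 0 + 0 + 4 + 2 + 0 + 2 + 0 + 0 = 11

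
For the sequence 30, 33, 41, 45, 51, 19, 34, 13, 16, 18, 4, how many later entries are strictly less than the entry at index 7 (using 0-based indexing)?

1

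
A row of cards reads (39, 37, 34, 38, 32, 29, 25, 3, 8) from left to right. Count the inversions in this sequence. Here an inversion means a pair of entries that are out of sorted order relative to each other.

Sweep left to right; for each value list the smaller values that follow it:
39 → 37, 34, 38, 32, 29, 25, 3, 8 → 8
37 → 34, 32, 29, 25, 3, 8 → 6
34 → 32, 29, 25, 3, 8 → 5
38 → 32, 29, 25, 3, 8 → 5
32 → 29, 25, 3, 8 → 4
29 → 25, 3, 8 → 3
25 → 3, 8 → 2
3 → none → 0
8 → none → 0
Sum: 8 + 6 + 5 + 5 + 4 + 3 + 2 + 0 + 0 = 33

33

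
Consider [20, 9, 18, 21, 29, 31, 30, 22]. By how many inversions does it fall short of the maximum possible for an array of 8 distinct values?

Maximum inversions for 8 distinct elements is C(8, 2) = 8·7/2 = 28.
Current inversions — for each element, count later smaller elements:
20: 2
9: 0
18: 0
21: 0
29: 1
31: 2
30: 1
22: 0
Current total: 2 + 0 + 0 + 0 + 1 + 2 + 1 + 0 = 6
Shortfall: 28 − 6 = 22

22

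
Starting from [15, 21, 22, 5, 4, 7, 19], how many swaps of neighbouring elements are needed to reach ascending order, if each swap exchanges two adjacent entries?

Each adjacent swap fixes exactly one inversion, so the minimum swap count equals the number of inversions.
Count inversions — for each element, later elements that are smaller:
15: 5, 4, 7 → 3
21: 5, 4, 7, 19 → 4
22: 5, 4, 7, 19 → 4
5: 4 → 1
4: none → 0
7: none → 0
19: none → 0
Total inversions: 3 + 4 + 4 + 1 + 0 + 0 + 0 = 12

12 adjacent swaps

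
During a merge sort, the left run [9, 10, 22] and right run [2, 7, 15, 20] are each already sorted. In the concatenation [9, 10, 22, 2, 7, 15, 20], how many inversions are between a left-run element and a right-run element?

8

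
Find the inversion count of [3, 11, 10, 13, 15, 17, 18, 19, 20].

1 inversion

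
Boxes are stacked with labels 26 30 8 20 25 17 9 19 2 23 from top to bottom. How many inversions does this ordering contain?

Sweep left to right; for each value list the smaller values that follow it:
26: 8
30: 8
8: 1
20: 4
25: 5
17: 2
9: 1
19: 1
2: 0
23: 0
Sum: 8 + 8 + 1 + 4 + 5 + 2 + 1 + 1 + 0 + 0 = 30

Out-of-order pairs: 30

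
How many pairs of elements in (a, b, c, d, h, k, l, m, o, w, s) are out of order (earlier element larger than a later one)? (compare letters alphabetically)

There is 1 out-of-order pair.

Sweep left to right; for each value list the smaller values that follow it:
a: 0
b: 0
c: 0
d: 0
h: 0
k: 0
l: 0
m: 0
o: 0
w: 1
s: 0
Sum: 0 + 0 + 0 + 0 + 0 + 0 + 0 + 0 + 0 + 1 + 0 = 1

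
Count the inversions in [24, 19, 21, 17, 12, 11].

There are 14 inversions.

Element-by-element contributions:
24 → 19, 21, 17, 12, 11 → 5
19 → 17, 12, 11 → 3
21 → 17, 12, 11 → 3
17 → 12, 11 → 2
12 → 11 → 1
11 → none → 0
Sum: 5 + 3 + 3 + 2 + 1 + 0 = 14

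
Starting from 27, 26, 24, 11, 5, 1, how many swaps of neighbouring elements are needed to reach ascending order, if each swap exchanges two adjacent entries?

The minimum number of adjacent swaps to sort an array equals its inversion count, since every such swap removes exactly one inversion.
Count inversions — for each element, later elements that are smaller:
27: 26, 24, 11, 5, 1 → 5
26: 24, 11, 5, 1 → 4
24: 11, 5, 1 → 3
11: 5, 1 → 2
5: 1 → 1
1: none → 0
Total inversions: 5 + 4 + 3 + 2 + 1 + 0 = 15

15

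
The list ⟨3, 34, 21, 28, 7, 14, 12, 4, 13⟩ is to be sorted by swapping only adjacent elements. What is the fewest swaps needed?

22

Each adjacent swap fixes exactly one inversion, so the minimum swap count equals the number of inversions.
Count inversions — for each element, later elements that are smaller:
3: none → 0
34: 21, 28, 7, 14, 12, 4, 13 → 7
21: 7, 14, 12, 4, 13 → 5
28: 7, 14, 12, 4, 13 → 5
7: 4 → 1
14: 12, 4, 13 → 3
12: 4 → 1
4: none → 0
13: none → 0
Total inversions: 0 + 7 + 5 + 5 + 1 + 3 + 1 + 0 + 0 = 22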